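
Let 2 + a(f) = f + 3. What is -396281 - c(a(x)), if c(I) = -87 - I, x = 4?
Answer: -396189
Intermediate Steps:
a(f) = 1 + f (a(f) = -2 + (f + 3) = -2 + (3 + f) = 1 + f)
-396281 - c(a(x)) = -396281 - (-87 - (1 + 4)) = -396281 - (-87 - 1*5) = -396281 - (-87 - 5) = -396281 - 1*(-92) = -396281 + 92 = -396189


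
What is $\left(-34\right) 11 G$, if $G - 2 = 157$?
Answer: $-59466$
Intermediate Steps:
$G = 159$ ($G = 2 + 157 = 159$)
$\left(-34\right) 11 G = \left(-34\right) 11 \cdot 159 = \left(-374\right) 159 = -59466$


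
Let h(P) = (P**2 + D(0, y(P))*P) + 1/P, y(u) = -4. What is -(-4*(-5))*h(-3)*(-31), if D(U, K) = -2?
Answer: 27280/3 ≈ 9093.3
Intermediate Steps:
h(P) = 1/P + P**2 - 2*P (h(P) = (P**2 - 2*P) + 1/P = 1/P + P**2 - 2*P)
-(-4*(-5))*h(-3)*(-31) = -(-4*(-5))*(1 + (-3)**2*(-2 - 3))/(-3)*(-31) = -20*(-(1 + 9*(-5))/3)*(-31) = -20*(-(1 - 45)/3)*(-31) = -20*(-1/3*(-44))*(-31) = -20*44/3*(-31) = -1*880/3*(-31) = -880/3*(-31) = 27280/3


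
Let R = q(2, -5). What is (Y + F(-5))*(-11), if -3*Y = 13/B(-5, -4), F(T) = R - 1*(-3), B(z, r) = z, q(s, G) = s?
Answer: -968/15 ≈ -64.533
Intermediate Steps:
R = 2
F(T) = 5 (F(T) = 2 - 1*(-3) = 2 + 3 = 5)
Y = 13/15 (Y = -13/(3*(-5)) = -13*(-1)/(3*5) = -1/3*(-13/5) = 13/15 ≈ 0.86667)
(Y + F(-5))*(-11) = (13/15 + 5)*(-11) = (88/15)*(-11) = -968/15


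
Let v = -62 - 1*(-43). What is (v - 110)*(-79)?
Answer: 10191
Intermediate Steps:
v = -19 (v = -62 + 43 = -19)
(v - 110)*(-79) = (-19 - 110)*(-79) = -129*(-79) = 10191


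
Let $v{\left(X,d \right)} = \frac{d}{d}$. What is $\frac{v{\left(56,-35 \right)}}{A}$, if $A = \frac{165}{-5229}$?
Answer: $- \frac{1743}{55} \approx -31.691$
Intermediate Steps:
$v{\left(X,d \right)} = 1$
$A = - \frac{55}{1743}$ ($A = 165 \left(- \frac{1}{5229}\right) = - \frac{55}{1743} \approx -0.031555$)
$\frac{v{\left(56,-35 \right)}}{A} = 1 \frac{1}{- \frac{55}{1743}} = 1 \left(- \frac{1743}{55}\right) = - \frac{1743}{55}$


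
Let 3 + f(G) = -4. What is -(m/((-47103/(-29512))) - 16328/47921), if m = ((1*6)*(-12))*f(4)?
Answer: -33905245544/107486803 ≈ -315.44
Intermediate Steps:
f(G) = -7 (f(G) = -3 - 4 = -7)
m = 504 (m = ((1*6)*(-12))*(-7) = (6*(-12))*(-7) = -72*(-7) = 504)
-(m/((-47103/(-29512))) - 16328/47921) = -(504/((-47103/(-29512))) - 16328/47921) = -(504/((-47103*(-1/29512))) - 16328*1/47921) = -(504/(6729/4216) - 16328/47921) = -(504*(4216/6729) - 16328/47921) = -(708288/2243 - 16328/47921) = -1*33905245544/107486803 = -33905245544/107486803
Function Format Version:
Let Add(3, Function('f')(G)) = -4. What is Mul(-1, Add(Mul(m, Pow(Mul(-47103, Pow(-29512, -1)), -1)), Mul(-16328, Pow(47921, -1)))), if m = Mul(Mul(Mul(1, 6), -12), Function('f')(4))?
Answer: Rational(-33905245544, 107486803) ≈ -315.44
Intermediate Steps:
Function('f')(G) = -7 (Function('f')(G) = Add(-3, -4) = -7)
m = 504 (m = Mul(Mul(Mul(1, 6), -12), -7) = Mul(Mul(6, -12), -7) = Mul(-72, -7) = 504)
Mul(-1, Add(Mul(m, Pow(Mul(-47103, Pow(-29512, -1)), -1)), Mul(-16328, Pow(47921, -1)))) = Mul(-1, Add(Mul(504, Pow(Mul(-47103, Pow(-29512, -1)), -1)), Mul(-16328, Pow(47921, -1)))) = Mul(-1, Add(Mul(504, Pow(Mul(-47103, Rational(-1, 29512)), -1)), Mul(-16328, Rational(1, 47921)))) = Mul(-1, Add(Mul(504, Pow(Rational(6729, 4216), -1)), Rational(-16328, 47921))) = Mul(-1, Add(Mul(504, Rational(4216, 6729)), Rational(-16328, 47921))) = Mul(-1, Add(Rational(708288, 2243), Rational(-16328, 47921))) = Mul(-1, Rational(33905245544, 107486803)) = Rational(-33905245544, 107486803)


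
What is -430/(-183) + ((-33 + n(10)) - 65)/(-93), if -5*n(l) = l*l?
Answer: 20528/5673 ≈ 3.6185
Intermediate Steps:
n(l) = -l**2/5 (n(l) = -l*l/5 = -l**2/5)
-430/(-183) + ((-33 + n(10)) - 65)/(-93) = -430/(-183) + ((-33 - 1/5*10**2) - 65)/(-93) = -430*(-1/183) + ((-33 - 1/5*100) - 65)*(-1/93) = 430/183 + ((-33 - 20) - 65)*(-1/93) = 430/183 + (-53 - 65)*(-1/93) = 430/183 - 118*(-1/93) = 430/183 + 118/93 = 20528/5673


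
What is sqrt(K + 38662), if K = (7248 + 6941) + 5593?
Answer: 2*sqrt(14611) ≈ 241.75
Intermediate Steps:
K = 19782 (K = 14189 + 5593 = 19782)
sqrt(K + 38662) = sqrt(19782 + 38662) = sqrt(58444) = 2*sqrt(14611)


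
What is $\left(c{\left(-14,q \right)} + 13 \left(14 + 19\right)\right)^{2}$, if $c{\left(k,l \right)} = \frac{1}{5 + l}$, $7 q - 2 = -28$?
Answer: $\frac{14961424}{81} \approx 1.8471 \cdot 10^{5}$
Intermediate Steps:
$q = - \frac{26}{7}$ ($q = \frac{2}{7} + \frac{1}{7} \left(-28\right) = \frac{2}{7} - 4 = - \frac{26}{7} \approx -3.7143$)
$\left(c{\left(-14,q \right)} + 13 \left(14 + 19\right)\right)^{2} = \left(\frac{1}{5 - \frac{26}{7}} + 13 \left(14 + 19\right)\right)^{2} = \left(\frac{1}{\frac{9}{7}} + 13 \cdot 33\right)^{2} = \left(\frac{7}{9} + 429\right)^{2} = \left(\frac{3868}{9}\right)^{2} = \frac{14961424}{81}$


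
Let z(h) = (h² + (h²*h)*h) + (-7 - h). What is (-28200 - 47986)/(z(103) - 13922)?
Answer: -38093/56273729 ≈ -0.00067692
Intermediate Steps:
z(h) = -7 + h² + h⁴ - h (z(h) = (h² + h³*h) + (-7 - h) = (h² + h⁴) + (-7 - h) = -7 + h² + h⁴ - h)
(-28200 - 47986)/(z(103) - 13922) = (-28200 - 47986)/((-7 + 103² + 103⁴ - 1*103) - 13922) = -76186/((-7 + 10609 + 112550881 - 103) - 13922) = -76186/(112561380 - 13922) = -76186/112547458 = -76186*1/112547458 = -38093/56273729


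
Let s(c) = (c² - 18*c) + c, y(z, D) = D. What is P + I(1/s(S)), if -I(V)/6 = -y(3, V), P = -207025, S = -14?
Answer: -44924422/217 ≈ -2.0703e+5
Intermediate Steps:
s(c) = c² - 17*c
I(V) = 6*V (I(V) = -(-6)*V = 6*V)
P + I(1/s(S)) = -207025 + 6/((-14*(-17 - 14))) = -207025 + 6/((-14*(-31))) = -207025 + 6/434 = -207025 + 6*(1/434) = -207025 + 3/217 = -44924422/217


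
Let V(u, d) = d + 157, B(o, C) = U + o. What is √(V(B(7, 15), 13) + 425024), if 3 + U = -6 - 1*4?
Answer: 11*√3514 ≈ 652.07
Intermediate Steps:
U = -13 (U = -3 + (-6 - 1*4) = -3 + (-6 - 4) = -3 - 10 = -13)
B(o, C) = -13 + o
V(u, d) = 157 + d
√(V(B(7, 15), 13) + 425024) = √((157 + 13) + 425024) = √(170 + 425024) = √425194 = 11*√3514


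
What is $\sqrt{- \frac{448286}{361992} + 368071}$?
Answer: $\frac{\sqrt{3014450125273677}}{90498} \approx 606.69$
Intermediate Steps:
$\sqrt{- \frac{448286}{361992} + 368071} = \sqrt{\left(-448286\right) \frac{1}{361992} + 368071} = \sqrt{- \frac{224143}{180996} + 368071} = \sqrt{\frac{66619154573}{180996}} = \frac{\sqrt{3014450125273677}}{90498}$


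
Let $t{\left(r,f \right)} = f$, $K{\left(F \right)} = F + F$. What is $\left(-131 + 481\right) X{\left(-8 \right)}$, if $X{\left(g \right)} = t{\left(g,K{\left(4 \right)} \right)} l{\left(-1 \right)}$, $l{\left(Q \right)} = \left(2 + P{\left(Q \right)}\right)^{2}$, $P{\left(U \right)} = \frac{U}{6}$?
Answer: $\frac{84700}{9} \approx 9411.1$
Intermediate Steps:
$K{\left(F \right)} = 2 F$
$P{\left(U \right)} = \frac{U}{6}$ ($P{\left(U \right)} = U \frac{1}{6} = \frac{U}{6}$)
$l{\left(Q \right)} = \left(2 + \frac{Q}{6}\right)^{2}$
$X{\left(g \right)} = \frac{242}{9}$ ($X{\left(g \right)} = 2 \cdot 4 \frac{\left(12 - 1\right)^{2}}{36} = 8 \frac{11^{2}}{36} = 8 \cdot \frac{1}{36} \cdot 121 = 8 \cdot \frac{121}{36} = \frac{242}{9}$)
$\left(-131 + 481\right) X{\left(-8 \right)} = \left(-131 + 481\right) \frac{242}{9} = 350 \cdot \frac{242}{9} = \frac{84700}{9}$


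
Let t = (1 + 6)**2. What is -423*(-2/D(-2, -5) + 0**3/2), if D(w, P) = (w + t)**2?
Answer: 18/47 ≈ 0.38298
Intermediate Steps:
t = 49 (t = 7**2 = 49)
D(w, P) = (49 + w)**2 (D(w, P) = (w + 49)**2 = (49 + w)**2)
-423*(-2/D(-2, -5) + 0**3/2) = -423*(-2/(49 - 2)**2 + 0**3/2) = -423*(-2/(47**2) + 0*(1/2)) = -423*(-2/2209 + 0) = -423*(-2/2209) = 18/47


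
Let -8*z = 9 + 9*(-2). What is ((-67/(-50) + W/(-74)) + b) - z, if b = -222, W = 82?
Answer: -1649409/7400 ≈ -222.89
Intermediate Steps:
z = 9/8 (z = -(9 + 9*(-2))/8 = -(9 - 18)/8 = -⅛*(-9) = 9/8 ≈ 1.1250)
((-67/(-50) + W/(-74)) + b) - z = ((-67/(-50) + 82/(-74)) - 222) - 1*9/8 = ((-67*(-1/50) + 82*(-1/74)) - 222) - 9/8 = ((67/50 - 41/37) - 222) - 9/8 = (429/1850 - 222) - 9/8 = -410271/1850 - 9/8 = -1649409/7400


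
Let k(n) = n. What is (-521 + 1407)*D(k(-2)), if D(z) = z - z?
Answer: 0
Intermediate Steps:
D(z) = 0
(-521 + 1407)*D(k(-2)) = (-521 + 1407)*0 = 886*0 = 0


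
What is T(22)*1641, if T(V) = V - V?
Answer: 0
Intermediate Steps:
T(V) = 0
T(22)*1641 = 0*1641 = 0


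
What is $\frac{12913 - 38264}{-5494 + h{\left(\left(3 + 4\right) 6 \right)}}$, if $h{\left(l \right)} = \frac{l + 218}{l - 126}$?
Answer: $\frac{532371}{115439} \approx 4.6117$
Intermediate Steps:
$h{\left(l \right)} = \frac{218 + l}{-126 + l}$
$\frac{12913 - 38264}{-5494 + h{\left(\left(3 + 4\right) 6 \right)}} = \frac{12913 - 38264}{-5494 + \frac{218 + \left(3 + 4\right) 6}{-126 + \left(3 + 4\right) 6}} = - \frac{25351}{-5494 + \frac{218 + 7 \cdot 6}{-126 + 7 \cdot 6}} = - \frac{25351}{-5494 + \frac{218 + 42}{-126 + 42}} = - \frac{25351}{-5494 + \frac{1}{-84} \cdot 260} = - \frac{25351}{-5494 - \frac{65}{21}} = - \frac{25351}{- \frac{115439}{21}} = \left(-25351\right) \left(- \frac{21}{115439}\right) = \frac{532371}{115439}$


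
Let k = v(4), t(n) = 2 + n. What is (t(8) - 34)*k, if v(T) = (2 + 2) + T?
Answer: -192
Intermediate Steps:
v(T) = 4 + T
k = 8 (k = 4 + 4 = 8)
(t(8) - 34)*k = ((2 + 8) - 34)*8 = (10 - 34)*8 = -24*8 = -192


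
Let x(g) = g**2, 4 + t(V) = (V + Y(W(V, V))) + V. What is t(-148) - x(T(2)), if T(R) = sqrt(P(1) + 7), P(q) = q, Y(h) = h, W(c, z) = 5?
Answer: -303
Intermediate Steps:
T(R) = 2*sqrt(2) (T(R) = sqrt(1 + 7) = sqrt(8) = 2*sqrt(2))
t(V) = 1 + 2*V (t(V) = -4 + ((V + 5) + V) = -4 + ((5 + V) + V) = -4 + (5 + 2*V) = 1 + 2*V)
t(-148) - x(T(2)) = (1 + 2*(-148)) - (2*sqrt(2))**2 = (1 - 296) - 1*8 = -295 - 8 = -303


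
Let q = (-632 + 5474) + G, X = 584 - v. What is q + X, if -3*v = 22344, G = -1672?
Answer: 11202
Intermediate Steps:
v = -7448 (v = -1/3*22344 = -7448)
X = 8032 (X = 584 - 1*(-7448) = 584 + 7448 = 8032)
q = 3170 (q = (-632 + 5474) - 1672 = 4842 - 1672 = 3170)
q + X = 3170 + 8032 = 11202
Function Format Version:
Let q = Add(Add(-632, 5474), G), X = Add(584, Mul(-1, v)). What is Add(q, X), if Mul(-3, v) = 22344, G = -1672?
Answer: 11202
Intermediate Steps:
v = -7448 (v = Mul(Rational(-1, 3), 22344) = -7448)
X = 8032 (X = Add(584, Mul(-1, -7448)) = Add(584, 7448) = 8032)
q = 3170 (q = Add(Add(-632, 5474), -1672) = Add(4842, -1672) = 3170)
Add(q, X) = Add(3170, 8032) = 11202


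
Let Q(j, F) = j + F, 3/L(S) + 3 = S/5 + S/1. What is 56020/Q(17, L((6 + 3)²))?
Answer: 4397570/1337 ≈ 3289.1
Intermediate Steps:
L(S) = 3/(-3 + 6*S/5) (L(S) = 3/(-3 + (S/5 + S/1)) = 3/(-3 + (S*(⅕) + S*1)) = 3/(-3 + (S/5 + S)) = 3/(-3 + 6*S/5))
Q(j, F) = F + j
56020/Q(17, L((6 + 3)²)) = 56020/(5/(-5 + 2*(6 + 3)²) + 17) = 56020/(5/(-5 + 2*9²) + 17) = 56020/(5/(-5 + 2*81) + 17) = 56020/(5/(-5 + 162) + 17) = 56020/(5/157 + 17) = 56020/(2674/157) = 56020*(157/2674) = 4397570/1337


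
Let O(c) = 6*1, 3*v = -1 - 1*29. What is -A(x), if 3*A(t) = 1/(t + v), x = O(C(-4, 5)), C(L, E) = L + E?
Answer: 1/12 ≈ 0.083333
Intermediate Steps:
v = -10 (v = (-1 - 1*29)/3 = (-1 - 29)/3 = (1/3)*(-30) = -10)
C(L, E) = E + L
O(c) = 6
x = 6
A(t) = 1/(3*(-10 + t)) (A(t) = 1/(3*(t - 10)) = 1/(3*(-10 + t)))
-A(x) = -1/(3*(-10 + 6)) = -1/(3*(-4)) = -(-1)/(3*4) = -1*(-1/12) = 1/12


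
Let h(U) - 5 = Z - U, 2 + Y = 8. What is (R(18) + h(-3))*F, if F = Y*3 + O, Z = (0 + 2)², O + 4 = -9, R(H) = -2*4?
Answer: 20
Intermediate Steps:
R(H) = -8
O = -13 (O = -4 - 9 = -13)
Y = 6 (Y = -2 + 8 = 6)
Z = 4 (Z = 2² = 4)
h(U) = 9 - U (h(U) = 5 + (4 - U) = 9 - U)
F = 5 (F = 6*3 - 13 = 18 - 13 = 5)
(R(18) + h(-3))*F = (-8 + (9 - 1*(-3)))*5 = (-8 + (9 + 3))*5 = (-8 + 12)*5 = 4*5 = 20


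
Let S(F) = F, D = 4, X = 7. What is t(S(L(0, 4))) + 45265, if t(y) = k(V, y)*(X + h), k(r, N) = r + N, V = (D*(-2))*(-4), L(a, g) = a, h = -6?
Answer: 45297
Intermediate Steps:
V = 32 (V = (4*(-2))*(-4) = -8*(-4) = 32)
k(r, N) = N + r
t(y) = 32 + y (t(y) = (y + 32)*(7 - 6) = (32 + y)*1 = 32 + y)
t(S(L(0, 4))) + 45265 = (32 + 0) + 45265 = 32 + 45265 = 45297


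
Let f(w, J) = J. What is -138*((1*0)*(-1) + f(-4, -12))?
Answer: 1656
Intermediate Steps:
-138*((1*0)*(-1) + f(-4, -12)) = -138*((1*0)*(-1) - 12) = -138*(0*(-1) - 12) = -138*(0 - 12) = -138*(-12) = 1656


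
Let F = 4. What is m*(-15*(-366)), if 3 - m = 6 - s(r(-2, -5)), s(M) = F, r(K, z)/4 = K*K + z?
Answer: 5490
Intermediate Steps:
r(K, z) = 4*z + 4*K² (r(K, z) = 4*(K*K + z) = 4*(K² + z) = 4*(z + K²) = 4*z + 4*K²)
s(M) = 4
m = 1 (m = 3 - (6 - 1*4) = 3 - (6 - 4) = 3 - 1*2 = 3 - 2 = 1)
m*(-15*(-366)) = 1*(-15*(-366)) = 1*5490 = 5490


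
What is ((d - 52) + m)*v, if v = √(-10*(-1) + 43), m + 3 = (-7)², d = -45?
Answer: -51*√53 ≈ -371.29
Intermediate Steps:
m = 46 (m = -3 + (-7)² = -3 + 49 = 46)
v = √53 (v = √(10 + 43) = √53 ≈ 7.2801)
((d - 52) + m)*v = ((-45 - 52) + 46)*√53 = (-97 + 46)*√53 = -51*√53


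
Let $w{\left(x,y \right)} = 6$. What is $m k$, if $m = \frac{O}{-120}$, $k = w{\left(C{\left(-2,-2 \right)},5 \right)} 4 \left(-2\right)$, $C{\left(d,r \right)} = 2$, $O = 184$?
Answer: $\frac{368}{5} \approx 73.6$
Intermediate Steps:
$k = -48$ ($k = 6 \cdot 4 \left(-2\right) = 24 \left(-2\right) = -48$)
$m = - \frac{23}{15}$ ($m = \frac{184}{-120} = 184 \left(- \frac{1}{120}\right) = - \frac{23}{15} \approx -1.5333$)
$m k = \left(- \frac{23}{15}\right) \left(-48\right) = \frac{368}{5}$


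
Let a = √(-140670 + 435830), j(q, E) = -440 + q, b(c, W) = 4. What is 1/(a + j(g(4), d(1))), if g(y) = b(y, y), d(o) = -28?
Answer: 109/26266 + √73790/52532 ≈ 0.0093209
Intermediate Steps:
g(y) = 4
a = 2*√73790 (a = √295160 = 2*√73790 ≈ 543.29)
1/(a + j(g(4), d(1))) = 1/(2*√73790 + (-440 + 4)) = 1/(2*√73790 - 436) = 1/(-436 + 2*√73790)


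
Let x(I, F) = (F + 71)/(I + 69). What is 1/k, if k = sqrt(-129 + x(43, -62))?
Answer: -4*I*sqrt(101073)/14439 ≈ -0.088073*I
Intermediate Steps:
x(I, F) = (71 + F)/(69 + I)
k = I*sqrt(101073)/28 (k = sqrt(-129 + (71 - 62)/(69 + 43)) = sqrt(-129 + 9/112) = sqrt(-14439/112) = I*sqrt(101073)/28 ≈ 11.354*I)
1/k = 1/(I*sqrt(101073)/28) = -4*I*sqrt(101073)/14439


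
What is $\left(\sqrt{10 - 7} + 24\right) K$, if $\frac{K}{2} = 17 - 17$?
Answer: $0$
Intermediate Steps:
$K = 0$ ($K = 2 \left(17 - 17\right) = 2 \cdot 0 = 0$)
$\left(\sqrt{10 - 7} + 24\right) K = \left(\sqrt{10 - 7} + 24\right) 0 = \left(\sqrt{3} + 24\right) 0 = \left(24 + \sqrt{3}\right) 0 = 0$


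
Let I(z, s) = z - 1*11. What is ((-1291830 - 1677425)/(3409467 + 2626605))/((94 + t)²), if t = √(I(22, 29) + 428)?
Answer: -3934262875/60800153802264 + 139554985*√439/106400269153962 ≈ -3.7227e-5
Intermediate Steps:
I(z, s) = -11 + z (I(z, s) = z - 11 = -11 + z)
t = √439 (t = √((-11 + 22) + 428) = √(11 + 428) = √439 ≈ 20.952)
((-1291830 - 1677425)/(3409467 + 2626605))/((94 + t)²) = ((-1291830 - 1677425)/(3409467 + 2626605))/((94 + √439)²) = (-2969255/6036072)/(94 + √439)² = (-2969255*1/6036072)/(94 + √439)² = -2969255/(6036072*(94 + √439)²)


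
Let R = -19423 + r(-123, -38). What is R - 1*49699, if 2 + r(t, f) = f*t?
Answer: -64450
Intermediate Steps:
r(t, f) = -2 + f*t
R = -14751 (R = -19423 + (-2 - 38*(-123)) = -19423 + (-2 + 4674) = -19423 + 4672 = -14751)
R - 1*49699 = -14751 - 1*49699 = -14751 - 49699 = -64450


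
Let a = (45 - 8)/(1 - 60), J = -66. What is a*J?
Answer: 2442/59 ≈ 41.390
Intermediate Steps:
a = -37/59 (a = 37/(-59) = 37*(-1/59) = -37/59 ≈ -0.62712)
a*J = -37/59*(-66) = 2442/59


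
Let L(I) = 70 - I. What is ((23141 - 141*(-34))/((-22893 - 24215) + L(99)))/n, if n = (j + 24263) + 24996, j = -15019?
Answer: -5587/322794176 ≈ -1.7308e-5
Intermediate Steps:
n = 34240 (n = (-15019 + 24263) + 24996 = 9244 + 24996 = 34240)
((23141 - 141*(-34))/((-22893 - 24215) + L(99)))/n = ((23141 - 141*(-34))/((-22893 - 24215) + (70 - 1*99)))/34240 = ((23141 + 4794)/(-47108 + (70 - 99)))*(1/34240) = (27935/(-47108 - 29))*(1/34240) = (27935/(-47137))*(1/34240) = (27935*(-1/47137))*(1/34240) = -27935/47137*1/34240 = -5587/322794176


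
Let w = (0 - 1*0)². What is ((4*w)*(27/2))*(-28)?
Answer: 0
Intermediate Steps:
w = 0 (w = (0 + 0)² = 0² = 0)
((4*w)*(27/2))*(-28) = ((4*0)*(27/2))*(-28) = (0*(27*(½)))*(-28) = (0*(27/2))*(-28) = 0*(-28) = 0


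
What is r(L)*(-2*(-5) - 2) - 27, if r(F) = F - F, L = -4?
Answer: -27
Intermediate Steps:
r(F) = 0
r(L)*(-2*(-5) - 2) - 27 = 0*(-2*(-5) - 2) - 27 = 0*(10 - 2) - 27 = 0*8 - 27 = 0 - 27 = -27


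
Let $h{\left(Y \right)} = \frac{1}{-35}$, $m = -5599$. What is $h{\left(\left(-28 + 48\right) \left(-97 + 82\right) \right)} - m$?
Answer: $\frac{195964}{35} \approx 5599.0$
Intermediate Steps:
$h{\left(Y \right)} = - \frac{1}{35}$
$h{\left(\left(-28 + 48\right) \left(-97 + 82\right) \right)} - m = - \frac{1}{35} - -5599 = - \frac{1}{35} + 5599 = \frac{195964}{35}$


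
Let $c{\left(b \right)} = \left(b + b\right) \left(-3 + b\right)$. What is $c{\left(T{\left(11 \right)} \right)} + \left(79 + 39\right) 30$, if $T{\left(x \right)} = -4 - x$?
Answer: $4080$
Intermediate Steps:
$c{\left(b \right)} = 2 b \left(-3 + b\right)$
$c{\left(T{\left(11 \right)} \right)} + \left(79 + 39\right) 30 = 2 \left(-4 - 11\right) \left(-3 - 15\right) + \left(79 + 39\right) 30 = 2 \left(-4 - 11\right) \left(-3 - 15\right) + 118 \cdot 30 = 2 \left(-15\right) \left(-3 - 15\right) + 3540 = 2 \left(-15\right) \left(-18\right) + 3540 = 540 + 3540 = 4080$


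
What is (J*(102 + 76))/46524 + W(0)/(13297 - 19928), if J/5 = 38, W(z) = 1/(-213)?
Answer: 1326875444/1825295477 ≈ 0.72694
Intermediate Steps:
W(z) = -1/213
J = 190 (J = 5*38 = 190)
(J*(102 + 76))/46524 + W(0)/(13297 - 19928) = (190*(102 + 76))/46524 - 1/(213*(13297 - 19928)) = (190*178)*(1/46524) - 1/213/(-6631) = 33820*(1/46524) - 1/213*(-1/6631) = 8455/11631 + 1/1412403 = 1326875444/1825295477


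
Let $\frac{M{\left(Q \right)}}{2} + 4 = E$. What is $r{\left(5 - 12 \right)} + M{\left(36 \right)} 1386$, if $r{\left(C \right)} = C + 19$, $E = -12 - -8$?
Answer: $-22164$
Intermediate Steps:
$E = -4$ ($E = -12 + 8 = -4$)
$M{\left(Q \right)} = -16$ ($M{\left(Q \right)} = -8 + 2 \left(-4\right) = -8 - 8 = -16$)
$r{\left(C \right)} = 19 + C$
$r{\left(5 - 12 \right)} + M{\left(36 \right)} 1386 = \left(19 + \left(5 - 12\right)\right) - 22176 = \left(19 - 7\right) - 22176 = 12 - 22176 = -22164$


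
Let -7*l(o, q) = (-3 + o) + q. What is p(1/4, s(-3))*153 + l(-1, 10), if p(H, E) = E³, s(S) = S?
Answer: -28923/7 ≈ -4131.9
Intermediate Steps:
l(o, q) = 3/7 - o/7 - q/7 (l(o, q) = -((-3 + o) + q)/7 = -(-3 + o + q)/7 = 3/7 - o/7 - q/7)
p(1/4, s(-3))*153 + l(-1, 10) = (-3)³*153 + (3/7 - ⅐*(-1) - ⅐*10) = -27*153 + (3/7 + ⅐ - 10/7) = -4131 - 6/7 = -28923/7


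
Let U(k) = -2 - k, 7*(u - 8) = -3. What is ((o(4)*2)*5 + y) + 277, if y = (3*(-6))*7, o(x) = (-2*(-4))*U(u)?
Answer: -4303/7 ≈ -614.71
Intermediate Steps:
u = 53/7 (u = 8 + (⅐)*(-3) = 8 - 3/7 = 53/7 ≈ 7.5714)
o(x) = -536/7 (o(x) = (-2*(-4))*(-2 - 1*53/7) = 8*(-2 - 53/7) = 8*(-67/7) = -536/7)
y = -126 (y = -18*7 = -126)
((o(4)*2)*5 + y) + 277 = (-536/7*2*5 - 126) + 277 = (-1072/7*5 - 126) + 277 = (-5360/7 - 126) + 277 = -6242/7 + 277 = -4303/7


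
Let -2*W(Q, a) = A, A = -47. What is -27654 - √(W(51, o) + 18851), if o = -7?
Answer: -27654 - √75498/2 ≈ -27791.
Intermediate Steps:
W(Q, a) = 47/2 (W(Q, a) = -½*(-47) = 47/2)
-27654 - √(W(51, o) + 18851) = -27654 - √(47/2 + 18851) = -27654 - √(37749/2) = -27654 - √75498/2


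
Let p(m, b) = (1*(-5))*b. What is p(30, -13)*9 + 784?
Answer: 1369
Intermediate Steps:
p(m, b) = -5*b
p(30, -13)*9 + 784 = -5*(-13)*9 + 784 = 65*9 + 784 = 585 + 784 = 1369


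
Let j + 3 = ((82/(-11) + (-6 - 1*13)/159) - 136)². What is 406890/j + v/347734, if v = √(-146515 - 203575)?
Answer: 622338458445/31523778659 + I*√350090/347734 ≈ 19.742 + 0.0017015*I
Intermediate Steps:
v = I*√350090 (v = √(-350090) = I*√350090 ≈ 591.68*I)
j = 63047557318/3059001 (j = -3 + ((82/(-11) + (-6 - 1*13)/159) - 136)² = -3 + ((82*(-1/11) + (-6 - 13)*(1/159)) - 136)² = -3 + ((-82/11 - 19*1/159) - 136)² = -3 + ((-82/11 - 19/159) - 136)² = -3 + (-13247/1749 - 136)² = -3 + (-251111/1749)² = -3 + 63056734321/3059001 = 63047557318/3059001 ≈ 20611.)
406890/j + v/347734 = 406890/(63047557318/3059001) + (I*√350090)/347734 = 406890*(3059001/63047557318) + (I*√350090)*(1/347734) = 622338458445/31523778659 + I*√350090/347734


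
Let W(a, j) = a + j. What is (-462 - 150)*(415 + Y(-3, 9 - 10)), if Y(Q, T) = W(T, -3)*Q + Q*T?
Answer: -263160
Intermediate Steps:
Y(Q, T) = Q*T + Q*(-3 + T) (Y(Q, T) = (T - 3)*Q + Q*T = (-3 + T)*Q + Q*T = Q*(-3 + T) + Q*T = Q*T + Q*(-3 + T))
(-462 - 150)*(415 + Y(-3, 9 - 10)) = (-462 - 150)*(415 - 3*(-3 + 2*(9 - 10))) = -612*(415 - 3*(-3 + 2*(-1))) = -612*(415 - 3*(-3 - 2)) = -612*(415 - 3*(-5)) = -612*(415 + 15) = -612*430 = -263160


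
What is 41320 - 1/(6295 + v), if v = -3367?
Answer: 120984959/2928 ≈ 41320.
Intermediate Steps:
41320 - 1/(6295 + v) = 41320 - 1/(6295 - 3367) = 41320 - 1/2928 = 120984959/2928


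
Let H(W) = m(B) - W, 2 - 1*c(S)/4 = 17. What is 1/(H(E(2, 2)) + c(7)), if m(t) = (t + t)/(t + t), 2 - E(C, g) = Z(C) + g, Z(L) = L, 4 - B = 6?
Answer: -1/57 ≈ -0.017544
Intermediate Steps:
B = -2 (B = 4 - 1*6 = 4 - 6 = -2)
E(C, g) = 2 - C - g (E(C, g) = 2 - (C + g) = 2 + (-C - g) = 2 - C - g)
m(t) = 1 (m(t) = (2*t)/((2*t)) = (2*t)*(1/(2*t)) = 1)
c(S) = -60 (c(S) = 8 - 4*17 = 8 - 68 = -60)
H(W) = 1 - W
1/(H(E(2, 2)) + c(7)) = 1/((1 - (2 - 1*2 - 1*2)) - 60) = 1/((1 - (2 - 2 - 2)) - 60) = 1/((1 - 1*(-2)) - 60) = 1/((1 + 2) - 60) = 1/(3 - 60) = 1/(-57) = -1/57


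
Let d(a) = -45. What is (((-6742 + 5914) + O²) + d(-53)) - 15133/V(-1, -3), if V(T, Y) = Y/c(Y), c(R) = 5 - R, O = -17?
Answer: 119312/3 ≈ 39771.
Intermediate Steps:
V(T, Y) = Y/(5 - Y)
(((-6742 + 5914) + O²) + d(-53)) - 15133/V(-1, -3) = (((-6742 + 5914) + (-17)²) - 45) - 15133/((-1*(-3)/(-5 - 3))) = ((-828 + 289) - 45) - 15133/((-1*(-3)/(-8))) = (-539 - 45) - 15133/((-1*(-3)*(-⅛))) = -584 - 15133/(-3/8) = -584 - 15133*(-8/3) = -584 + 121064/3 = 119312/3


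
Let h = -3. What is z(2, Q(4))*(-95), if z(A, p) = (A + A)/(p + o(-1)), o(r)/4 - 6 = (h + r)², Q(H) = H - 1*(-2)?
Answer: -190/47 ≈ -4.0426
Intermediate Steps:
Q(H) = 2 + H (Q(H) = H + 2 = 2 + H)
o(r) = 24 + 4*(-3 + r)²
z(A, p) = 2*A/(88 + p) (z(A, p) = (A + A)/(p + (24 + 4*(-3 - 1)²)) = (2*A)/(p + (24 + 4*(-4)²)) = (2*A)/(p + (24 + 4*16)) = (2*A)/(p + (24 + 64)) = (2*A)/(p + 88) = (2*A)/(88 + p) = 2*A/(88 + p))
z(2, Q(4))*(-95) = (2*2/(88 + (2 + 4)))*(-95) = (2*2/(88 + 6))*(-95) = (2*2/94)*(-95) = (2*2*(1/94))*(-95) = (2/47)*(-95) = -190/47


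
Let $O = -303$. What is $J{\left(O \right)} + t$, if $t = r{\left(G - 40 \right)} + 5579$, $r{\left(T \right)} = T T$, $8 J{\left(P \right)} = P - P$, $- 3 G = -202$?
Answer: $\frac{56935}{9} \approx 6326.1$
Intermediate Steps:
$G = \frac{202}{3}$ ($G = \left(- \frac{1}{3}\right) \left(-202\right) = \frac{202}{3} \approx 67.333$)
$J{\left(P \right)} = 0$ ($J{\left(P \right)} = \frac{P - P}{8} = \frac{1}{8} \cdot 0 = 0$)
$r{\left(T \right)} = T^{2}$
$t = \frac{56935}{9}$ ($t = \left(\frac{202}{3} - 40\right)^{2} + 5579 = \left(\frac{82}{3}\right)^{2} + 5579 = \frac{6724}{9} + 5579 = \frac{56935}{9} \approx 6326.1$)
$J{\left(O \right)} + t = 0 + \frac{56935}{9} = \frac{56935}{9}$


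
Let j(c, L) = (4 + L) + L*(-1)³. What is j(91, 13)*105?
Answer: 420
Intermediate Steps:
j(c, L) = 4 (j(c, L) = (4 + L) + L*(-1) = (4 + L) - L = 4)
j(91, 13)*105 = 4*105 = 420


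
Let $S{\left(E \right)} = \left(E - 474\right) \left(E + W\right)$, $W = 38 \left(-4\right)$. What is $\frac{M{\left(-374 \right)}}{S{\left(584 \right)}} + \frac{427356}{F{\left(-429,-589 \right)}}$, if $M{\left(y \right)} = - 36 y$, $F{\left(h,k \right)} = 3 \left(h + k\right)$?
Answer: $- \frac{4264907}{30540} \approx -139.65$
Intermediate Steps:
$W = -152$
$S{\left(E \right)} = \left(-474 + E\right) \left(-152 + E\right)$ ($S{\left(E \right)} = \left(E - 474\right) \left(E - 152\right) = \left(-474 + E\right) \left(-152 + E\right)$)
$F{\left(h,k \right)} = 3 h + 3 k$
$\frac{M{\left(-374 \right)}}{S{\left(584 \right)}} + \frac{427356}{F{\left(-429,-589 \right)}} = \frac{\left(-36\right) \left(-374\right)}{72048 + 584^{2} - 365584} + \frac{427356}{3 \left(-429\right) + 3 \left(-589\right)} = \frac{13464}{72048 + 341056 - 365584} + \frac{427356}{-1287 - 1767} = \frac{13464}{47520} + \frac{427356}{-3054} = 13464 \cdot \frac{1}{47520} + 427356 \left(- \frac{1}{3054}\right) = \frac{17}{60} - \frac{71226}{509} = - \frac{4264907}{30540}$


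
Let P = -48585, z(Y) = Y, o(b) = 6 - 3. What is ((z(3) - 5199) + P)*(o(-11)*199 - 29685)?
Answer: 1564381728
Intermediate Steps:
o(b) = 3
((z(3) - 5199) + P)*(o(-11)*199 - 29685) = ((3 - 5199) - 48585)*(3*199 - 29685) = (-5196 - 48585)*(597 - 29685) = -53781*(-29088) = 1564381728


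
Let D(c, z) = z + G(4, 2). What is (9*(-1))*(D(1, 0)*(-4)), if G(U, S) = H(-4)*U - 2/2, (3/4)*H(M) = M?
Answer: -804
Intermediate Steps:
H(M) = 4*M/3
G(U, S) = -1 - 16*U/3 (G(U, S) = ((4/3)*(-4))*U - 2/2 = -16*U/3 - 2*½ = -16*U/3 - 1 = -1 - 16*U/3)
D(c, z) = -67/3 + z (D(c, z) = z + (-1 - 16/3*4) = z + (-1 - 64/3) = z - 67/3 = -67/3 + z)
(9*(-1))*(D(1, 0)*(-4)) = (9*(-1))*((-67/3 + 0)*(-4)) = -(-201)*(-4) = -9*268/3 = -804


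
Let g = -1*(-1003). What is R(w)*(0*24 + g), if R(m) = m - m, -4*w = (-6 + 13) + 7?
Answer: 0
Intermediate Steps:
w = -7/2 (w = -((-6 + 13) + 7)/4 = -(7 + 7)/4 = -¼*14 = -7/2 ≈ -3.5000)
g = 1003
R(m) = 0
R(w)*(0*24 + g) = 0*(0*24 + 1003) = 0*(0 + 1003) = 0*1003 = 0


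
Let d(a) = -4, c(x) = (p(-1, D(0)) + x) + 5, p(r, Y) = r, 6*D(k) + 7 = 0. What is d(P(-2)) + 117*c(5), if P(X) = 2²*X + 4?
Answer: 1049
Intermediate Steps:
D(k) = -7/6 (D(k) = -7/6 + (⅙)*0 = -7/6 + 0 = -7/6)
P(X) = 4 + 4*X (P(X) = 4*X + 4 = 4 + 4*X)
c(x) = 4 + x (c(x) = (-1 + x) + 5 = 4 + x)
d(P(-2)) + 117*c(5) = -4 + 117*(4 + 5) = -4 + 117*9 = -4 + 1053 = 1049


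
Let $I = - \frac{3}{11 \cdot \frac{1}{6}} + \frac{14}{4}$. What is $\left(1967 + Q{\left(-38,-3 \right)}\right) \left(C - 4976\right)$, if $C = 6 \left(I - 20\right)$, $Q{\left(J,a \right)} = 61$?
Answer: $- \frac{113432124}{11} \approx -1.0312 \cdot 10^{7}$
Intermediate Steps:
$I = \frac{41}{22}$ ($I = - \frac{3}{11 \cdot \frac{1}{6}} + 14 \cdot \frac{1}{4} = - \frac{3}{\frac{11}{6}} + \frac{7}{2} = \left(-3\right) \frac{6}{11} + \frac{7}{2} = - \frac{18}{11} + \frac{7}{2} = \frac{41}{22} \approx 1.8636$)
$C = - \frac{1197}{11}$ ($C = 6 \left(\frac{41}{22} - 20\right) = 6 \left(- \frac{399}{22}\right) = - \frac{1197}{11} \approx -108.82$)
$\left(1967 + Q{\left(-38,-3 \right)}\right) \left(C - 4976\right) = \left(1967 + 61\right) \left(- \frac{1197}{11} - 4976\right) = 2028 \left(- \frac{55933}{11}\right) = - \frac{113432124}{11}$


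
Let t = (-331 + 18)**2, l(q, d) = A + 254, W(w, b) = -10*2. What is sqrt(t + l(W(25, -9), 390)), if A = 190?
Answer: sqrt(98413) ≈ 313.71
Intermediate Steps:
W(w, b) = -20
l(q, d) = 444 (l(q, d) = 190 + 254 = 444)
t = 97969 (t = (-313)**2 = 97969)
sqrt(t + l(W(25, -9), 390)) = sqrt(97969 + 444) = sqrt(98413)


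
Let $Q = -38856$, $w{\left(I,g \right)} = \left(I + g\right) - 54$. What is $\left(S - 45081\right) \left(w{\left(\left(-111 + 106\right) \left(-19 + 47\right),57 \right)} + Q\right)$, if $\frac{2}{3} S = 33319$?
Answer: $- \frac{381936435}{2} \approx -1.9097 \cdot 10^{8}$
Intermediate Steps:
$S = \frac{99957}{2}$ ($S = \frac{3}{2} \cdot 33319 = \frac{99957}{2} \approx 49979.0$)
$w{\left(I,g \right)} = -54 + I + g$
$\left(S - 45081\right) \left(w{\left(\left(-111 + 106\right) \left(-19 + 47\right),57 \right)} + Q\right) = \left(\frac{99957}{2} - 45081\right) \left(\left(-54 + \left(-111 + 106\right) \left(-19 + 47\right) + 57\right) - 38856\right) = \frac{9795 \left(\left(-54 - 140 + 57\right) - 38856\right)}{2} = \frac{9795 \left(-137 - 38856\right)}{2} = \frac{9795}{2} \left(-38993\right) = - \frac{381936435}{2}$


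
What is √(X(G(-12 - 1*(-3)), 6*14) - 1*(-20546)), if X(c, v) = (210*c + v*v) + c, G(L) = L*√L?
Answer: √(27602 - 5697*I) ≈ 167.01 - 17.056*I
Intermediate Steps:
G(L) = L^(3/2)
X(c, v) = v² + 211*c (X(c, v) = (210*c + v²) + c = (v² + 210*c) + c = v² + 211*c)
√(X(G(-12 - 1*(-3)), 6*14) - 1*(-20546)) = √(((6*14)² + 211*(-12 - 1*(-3))^(3/2)) - 1*(-20546)) = √((84² + 211*(-12 + 3)^(3/2)) + 20546) = √((7056 + 211*(-9)^(3/2)) + 20546) = √((7056 + 211*(-27*I)) + 20546) = √((7056 - 5697*I) + 20546) = √(27602 - 5697*I)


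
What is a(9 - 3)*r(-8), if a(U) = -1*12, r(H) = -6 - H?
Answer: -24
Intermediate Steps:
a(U) = -12
a(9 - 3)*r(-8) = -12*(-6 - 1*(-8)) = -12*(-6 + 8) = -12*2 = -24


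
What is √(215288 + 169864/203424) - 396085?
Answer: -396085 + √34800535107429/12714 ≈ -3.9562e+5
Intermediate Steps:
√(215288 + 169864/203424) - 396085 = √(215288 + 169864*(1/203424)) - 396085 = √(215288 + 21233/25428) - 396085 = √(5474364497/25428) - 396085 = √34800535107429/12714 - 396085 = -396085 + √34800535107429/12714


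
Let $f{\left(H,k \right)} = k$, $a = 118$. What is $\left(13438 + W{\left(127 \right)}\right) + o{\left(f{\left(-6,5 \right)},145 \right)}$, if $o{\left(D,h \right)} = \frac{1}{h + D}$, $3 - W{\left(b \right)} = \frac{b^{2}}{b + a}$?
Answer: $\frac{98307529}{7350} \approx 13375.0$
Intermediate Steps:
$W{\left(b \right)} = 3 - \frac{b^{2}}{118 + b}$ ($W{\left(b \right)} = 3 - \frac{b^{2}}{b + 118} = 3 - \frac{b^{2}}{118 + b}$)
$o{\left(D,h \right)} = \frac{1}{D + h}$
$\left(13438 + W{\left(127 \right)}\right) + o{\left(f{\left(-6,5 \right)},145 \right)} = \left(13438 + \frac{354 - 127^{2} + 3 \cdot 127}{118 + 127}\right) + \frac{1}{5 + 145} = \left(13438 + \frac{354 - 16129 + 381}{245}\right) + \frac{1}{150} = \left(13438 + \frac{1}{245} \left(-15394\right)\right) + \frac{1}{150} = \left(13438 - \frac{15394}{245}\right) + \frac{1}{150} = \frac{3276916}{245} + \frac{1}{150} = \frac{98307529}{7350}$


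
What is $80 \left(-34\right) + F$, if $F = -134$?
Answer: $-2854$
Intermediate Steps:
$80 \left(-34\right) + F = 80 \left(-34\right) - 134 = -2720 - 134 = -2854$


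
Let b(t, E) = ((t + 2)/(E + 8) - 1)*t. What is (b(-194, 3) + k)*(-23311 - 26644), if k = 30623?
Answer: -18794819425/11 ≈ -1.7086e+9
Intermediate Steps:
b(t, E) = t*(-1 + (2 + t)/(8 + E)) (b(t, E) = ((2 + t)/(8 + E) - 1)*t = (-1 + (2 + t)/(8 + E))*t = t*(-1 + (2 + t)/(8 + E)))
(b(-194, 3) + k)*(-23311 - 26644) = (-194*(-6 - 194 - 1*3)/(8 + 3) + 30623)*(-23311 - 26644) = (-194*(-6 - 194 - 3)/11 + 30623)*(-49955) = (-194*1/11*(-203) + 30623)*(-49955) = (39382/11 + 30623)*(-49955) = (376235/11)*(-49955) = -18794819425/11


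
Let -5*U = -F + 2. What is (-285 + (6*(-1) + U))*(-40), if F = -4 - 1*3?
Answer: 11712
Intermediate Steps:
F = -7 (F = -4 - 3 = -7)
U = -9/5 (U = -(-1*(-7) + 2)/5 = -(7 + 2)/5 = -⅕*9 = -9/5 ≈ -1.8000)
(-285 + (6*(-1) + U))*(-40) = (-285 + (6*(-1) - 9/5))*(-40) = (-285 + (-6 - 9/5))*(-40) = (-285 - 39/5)*(-40) = -1464/5*(-40) = 11712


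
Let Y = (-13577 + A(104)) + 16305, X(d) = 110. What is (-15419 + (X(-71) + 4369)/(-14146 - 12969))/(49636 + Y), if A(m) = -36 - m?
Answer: -52261333/177006720 ≈ -0.29525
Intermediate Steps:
Y = 2588 (Y = (-13577 + (-36 - 1*104)) + 16305 = (-13577 + (-36 - 104)) + 16305 = (-13577 - 140) + 16305 = -13717 + 16305 = 2588)
(-15419 + (X(-71) + 4369)/(-14146 - 12969))/(49636 + Y) = (-15419 + (110 + 4369)/(-14146 - 12969))/(49636 + 2588) = (-15419 + 4479/(-27115))/52224 = (-15419 + 4479*(-1/27115))*(1/52224) = (-15419 - 4479/27115)*(1/52224) = -418090664/27115*1/52224 = -52261333/177006720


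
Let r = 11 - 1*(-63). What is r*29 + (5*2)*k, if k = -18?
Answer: 1966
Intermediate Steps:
r = 74 (r = 11 + 63 = 74)
r*29 + (5*2)*k = 74*29 + (5*2)*(-18) = 2146 + 10*(-18) = 2146 - 180 = 1966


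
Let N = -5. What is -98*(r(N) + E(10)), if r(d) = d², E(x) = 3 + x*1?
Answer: -3724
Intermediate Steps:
E(x) = 3 + x
-98*(r(N) + E(10)) = -98*((-5)² + (3 + 10)) = -98*(25 + 13) = -98*38 = -3724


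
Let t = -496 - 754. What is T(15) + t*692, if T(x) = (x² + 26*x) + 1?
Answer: -864384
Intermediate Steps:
T(x) = 1 + x² + 26*x
t = -1250
T(15) + t*692 = (1 + 15² + 26*15) - 1250*692 = (1 + 225 + 390) - 865000 = 616 - 865000 = -864384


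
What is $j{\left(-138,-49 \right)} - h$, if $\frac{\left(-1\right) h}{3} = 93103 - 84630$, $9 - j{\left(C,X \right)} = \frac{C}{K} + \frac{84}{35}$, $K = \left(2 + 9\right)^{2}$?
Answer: $\frac{15383178}{605} \approx 25427.0$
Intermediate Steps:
$K = 121$ ($K = 11^{2} = 121$)
$j{\left(C,X \right)} = \frac{33}{5} - \frac{C}{121}$ ($j{\left(C,X \right)} = 9 - \left(\frac{C}{121} + \frac{84}{35}\right) = 9 - \left(C \frac{1}{121} + 84 \cdot \frac{1}{35}\right) = 9 - \left(\frac{C}{121} + \frac{12}{5}\right) = 9 - \left(\frac{12}{5} + \frac{C}{121}\right) = \frac{33}{5} - \frac{C}{121}$)
$h = -25419$ ($h = - 3 \left(93103 - 84630\right) = \left(-3\right) 8473 = -25419$)
$j{\left(-138,-49 \right)} - h = \left(\frac{33}{5} - - \frac{138}{121}\right) - -25419 = \left(\frac{33}{5} + \frac{138}{121}\right) + 25419 = \frac{4683}{605} + 25419 = \frac{15383178}{605}$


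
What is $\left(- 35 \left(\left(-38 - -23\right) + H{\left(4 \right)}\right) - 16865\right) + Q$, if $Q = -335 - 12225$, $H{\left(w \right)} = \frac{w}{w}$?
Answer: $-28935$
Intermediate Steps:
$H{\left(w \right)} = 1$
$Q = -12560$
$\left(- 35 \left(\left(-38 - -23\right) + H{\left(4 \right)}\right) - 16865\right) + Q = \left(- 35 \left(\left(-38 - -23\right) + 1\right) - 16865\right) - 12560 = \left(- 35 \left(\left(-38 + 23\right) + 1\right) - 16865\right) - 12560 = \left(- 35 \left(-15 + 1\right) - 16865\right) - 12560 = \left(\left(-35\right) \left(-14\right) - 16865\right) - 12560 = \left(490 - 16865\right) - 12560 = -16375 - 12560 = -28935$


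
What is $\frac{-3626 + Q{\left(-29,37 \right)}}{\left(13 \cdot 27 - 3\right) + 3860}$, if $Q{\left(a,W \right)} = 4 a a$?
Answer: $- \frac{131}{2104} \approx -0.062262$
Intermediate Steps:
$Q{\left(a,W \right)} = 4 a^{2}$
$\frac{-3626 + Q{\left(-29,37 \right)}}{\left(13 \cdot 27 - 3\right) + 3860} = \frac{-3626 + 4 \left(-29\right)^{2}}{\left(13 \cdot 27 - 3\right) + 3860} = \frac{-3626 + 4 \cdot 841}{\left(351 - 3\right) + 3860} = \frac{-3626 + 3364}{348 + 3860} = - \frac{262}{4208} = \left(-262\right) \frac{1}{4208} = - \frac{131}{2104}$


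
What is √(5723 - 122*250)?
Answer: 3*I*√2753 ≈ 157.41*I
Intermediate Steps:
√(5723 - 122*250) = √(5723 - 30500) = √(-24777) = 3*I*√2753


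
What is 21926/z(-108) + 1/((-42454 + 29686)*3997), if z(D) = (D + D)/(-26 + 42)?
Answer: -745976545673/459303264 ≈ -1624.1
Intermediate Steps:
z(D) = D/8 (z(D) = (2*D)/16 = (2*D)*(1/16) = D/8)
21926/z(-108) + 1/((-42454 + 29686)*3997) = 21926/(((⅛)*(-108))) + 1/((-42454 + 29686)*3997) = 21926/(-27/2) + (1/3997)/(-12768) = 21926*(-2/27) - 1/12768*1/3997 = -43852/27 - 1/51033696 = -745976545673/459303264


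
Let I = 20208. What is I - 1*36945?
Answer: -16737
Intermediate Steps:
I - 1*36945 = 20208 - 1*36945 = 20208 - 36945 = -16737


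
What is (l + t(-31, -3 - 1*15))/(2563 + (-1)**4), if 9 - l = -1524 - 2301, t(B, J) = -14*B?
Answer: 1067/641 ≈ 1.6646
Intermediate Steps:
l = 3834 (l = 9 - (-1524 - 2301) = 9 - 1*(-3825) = 9 + 3825 = 3834)
(l + t(-31, -3 - 1*15))/(2563 + (-1)**4) = (3834 - 14*(-31))/(2563 + (-1)**4) = (3834 + 434)/(2563 + 1) = 4268/2564 = 4268*(1/2564) = 1067/641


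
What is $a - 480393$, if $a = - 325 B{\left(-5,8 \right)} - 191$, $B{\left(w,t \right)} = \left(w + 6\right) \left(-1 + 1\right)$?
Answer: $-480584$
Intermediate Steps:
$B{\left(w,t \right)} = 0$ ($B{\left(w,t \right)} = \left(6 + w\right) 0 = 0$)
$a = -191$ ($a = \left(-325\right) 0 - 191 = 0 - 191 = -191$)
$a - 480393 = -191 - 480393 = -480584$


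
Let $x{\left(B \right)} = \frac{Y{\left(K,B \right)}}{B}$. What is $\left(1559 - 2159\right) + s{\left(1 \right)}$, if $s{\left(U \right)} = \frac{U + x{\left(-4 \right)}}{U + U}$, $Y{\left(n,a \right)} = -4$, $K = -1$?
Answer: $-599$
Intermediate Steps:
$x{\left(B \right)} = - \frac{4}{B}$
$s{\left(U \right)} = \frac{1 + U}{2 U}$ ($s{\left(U \right)} = \frac{U - \frac{4}{-4}}{U + U} = \frac{U - -1}{2 U} = \left(U + 1\right) \frac{1}{2 U} = \left(1 + U\right) \frac{1}{2 U} = \frac{1 + U}{2 U}$)
$\left(1559 - 2159\right) + s{\left(1 \right)} = \left(1559 - 2159\right) + \frac{1 + 1}{2 \cdot 1} = \left(1559 - 2159\right) + \frac{1}{2} \cdot 1 \cdot 2 = -600 + 1 = -599$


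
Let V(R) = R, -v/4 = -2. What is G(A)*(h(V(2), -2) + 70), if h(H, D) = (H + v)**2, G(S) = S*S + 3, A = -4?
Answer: 3230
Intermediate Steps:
v = 8 (v = -4*(-2) = 8)
G(S) = 3 + S**2 (G(S) = S**2 + 3 = 3 + S**2)
h(H, D) = (8 + H)**2 (h(H, D) = (H + 8)**2 = (8 + H)**2)
G(A)*(h(V(2), -2) + 70) = (3 + (-4)**2)*((8 + 2)**2 + 70) = (3 + 16)*(10**2 + 70) = 19*(100 + 70) = 19*170 = 3230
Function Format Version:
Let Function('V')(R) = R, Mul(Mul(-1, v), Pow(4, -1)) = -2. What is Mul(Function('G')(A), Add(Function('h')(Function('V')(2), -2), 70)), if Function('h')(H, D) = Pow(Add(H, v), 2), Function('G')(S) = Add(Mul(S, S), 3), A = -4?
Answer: 3230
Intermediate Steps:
v = 8 (v = Mul(-4, -2) = 8)
Function('G')(S) = Add(3, Pow(S, 2)) (Function('G')(S) = Add(Pow(S, 2), 3) = Add(3, Pow(S, 2)))
Function('h')(H, D) = Pow(Add(8, H), 2) (Function('h')(H, D) = Pow(Add(H, 8), 2) = Pow(Add(8, H), 2))
Mul(Function('G')(A), Add(Function('h')(Function('V')(2), -2), 70)) = Mul(Add(3, Pow(-4, 2)), Add(Pow(Add(8, 2), 2), 70)) = Mul(Add(3, 16), Add(Pow(10, 2), 70)) = Mul(19, Add(100, 70)) = Mul(19, 170) = 3230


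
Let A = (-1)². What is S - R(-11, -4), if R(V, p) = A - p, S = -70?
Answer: -75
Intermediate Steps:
A = 1
R(V, p) = 1 - p
S - R(-11, -4) = -70 - (1 - 1*(-4)) = -70 - (1 + 4) = -70 - 1*5 = -70 - 5 = -75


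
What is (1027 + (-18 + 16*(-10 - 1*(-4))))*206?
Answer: 188078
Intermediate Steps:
(1027 + (-18 + 16*(-10 - 1*(-4))))*206 = (1027 + (-18 + 16*(-10 + 4)))*206 = (1027 + (-18 + 16*(-6)))*206 = (1027 + (-18 - 96))*206 = (1027 - 114)*206 = 913*206 = 188078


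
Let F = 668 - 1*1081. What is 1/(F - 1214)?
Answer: -1/1627 ≈ -0.00061463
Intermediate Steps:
F = -413 (F = 668 - 1081 = -413)
1/(F - 1214) = 1/(-413 - 1214) = 1/(-1627) = -1/1627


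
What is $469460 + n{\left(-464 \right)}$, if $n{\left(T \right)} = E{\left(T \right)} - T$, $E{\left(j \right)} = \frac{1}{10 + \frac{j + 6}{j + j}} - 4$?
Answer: $\frac{2288040944}{4869} \approx 4.6992 \cdot 10^{5}$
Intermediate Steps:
$E{\left(j \right)} = -4 + \frac{1}{10 + \frac{6 + j}{2 j}}$ ($E{\left(j \right)} = \frac{1}{10 + \frac{6 + j}{2 j}} - 4 = -4 + \frac{1}{10 + \frac{6 + j}{2 j}}$)
$n{\left(T \right)} = - T + \frac{2 \left(-12 - 41 T\right)}{3 \left(2 + 7 T\right)}$ ($n{\left(T \right)} = \frac{2 \left(-12 - 41 T\right)}{3 \left(2 + 7 T\right)} - T = - T + \frac{2 \left(-12 - 41 T\right)}{3 \left(2 + 7 T\right)}$)
$469460 + n{\left(-464 \right)} = 469460 + \frac{-24 - -40832 - 21 \left(-464\right)^{2}}{3 \left(2 + 7 \left(-464\right)\right)} = 469460 + \frac{-24 + 40832 - 4521216}{3 \left(2 - 3248\right)} = 469460 + \frac{-24 + 40832 - 4521216}{3 \left(-3246\right)} = 469460 + \frac{1}{3} \left(- \frac{1}{3246}\right) \left(-4480408\right) = 469460 + \frac{2240204}{4869} = \frac{2288040944}{4869}$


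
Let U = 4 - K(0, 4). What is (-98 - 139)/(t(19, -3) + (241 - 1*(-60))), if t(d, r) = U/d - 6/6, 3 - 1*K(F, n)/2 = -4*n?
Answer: -4503/5666 ≈ -0.79474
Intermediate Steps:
K(F, n) = 6 + 8*n (K(F, n) = 6 - (-8)*n = 6 + 8*n)
U = -34 (U = 4 - (6 + 8*4) = 4 - (6 + 32) = 4 - 1*38 = 4 - 38 = -34)
t(d, r) = -1 - 34/d (t(d, r) = -34/d - 6/6 = -34/d - 6*⅙ = -34/d - 1 = -1 - 34/d)
(-98 - 139)/(t(19, -3) + (241 - 1*(-60))) = (-98 - 139)/((-34 - 1*19)/19 + (241 - 1*(-60))) = -237/((-34 - 19)/19 + (241 + 60)) = -237/((1/19)*(-53) + 301) = -237/(-53/19 + 301) = -237/5666/19 = -237*19/5666 = -4503/5666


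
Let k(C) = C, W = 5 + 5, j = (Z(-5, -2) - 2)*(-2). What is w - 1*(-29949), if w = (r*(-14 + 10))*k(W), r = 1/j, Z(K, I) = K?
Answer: 209623/7 ≈ 29946.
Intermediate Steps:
j = 14 (j = (-5 - 2)*(-2) = -7*(-2) = 14)
W = 10
r = 1/14 ≈ 0.071429
w = -20/7 (w = ((-14 + 10)/14)*10 = ((1/14)*(-4))*10 = -2/7*10 = -20/7 ≈ -2.8571)
w - 1*(-29949) = -20/7 - 1*(-29949) = -20/7 + 29949 = 209623/7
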